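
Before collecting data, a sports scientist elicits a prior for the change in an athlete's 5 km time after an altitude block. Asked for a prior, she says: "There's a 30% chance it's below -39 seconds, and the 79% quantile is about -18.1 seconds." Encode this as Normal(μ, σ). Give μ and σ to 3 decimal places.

μ = -30.765, σ = 15.705

The p-quantile of Normal(μ,σ) is μ + z_p·σ, with z_{0.3} = -0.5244 and z_{0.79} = 0.8064.
Eliminate σ: μ = (z₂·x₁ − z₁·x₂)/(z₂ − z₁) = (0.8064·-39 − (-0.5244)·-18.1)/1.331 = -30.765.
Then σ = (x₂ − x₁)/(z₂ − z₁) = (-18.1 − -39)/1.331 = 15.705.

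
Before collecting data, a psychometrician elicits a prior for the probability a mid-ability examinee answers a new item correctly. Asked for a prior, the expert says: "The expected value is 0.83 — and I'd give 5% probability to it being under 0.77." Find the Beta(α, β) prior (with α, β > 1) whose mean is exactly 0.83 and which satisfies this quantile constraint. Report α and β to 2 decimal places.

With mean 0.83 fixed, write α = 0.83s, β = 0.17s where s = α+β.
Need P(θ < 0.77) = 0.05 under Beta(0.83s, 0.17s). Normal approximation: (q−m)/√(m(1−m)/s) ≈ z_{0.05} = -1.64, so s ≈ 0.83·0.17·(-1.64)²/(0.77−0.83)² = 106.0.
At s = 106.0: P(θ<0.77) ≈ 0.058. Adjusting to match 0.05 gives s ≈ 116.82.
So α = 0.83·116.82 ≈ 96.96, β = 0.17·116.82 ≈ 19.86.

α ≈ 96.96, β ≈ 19.86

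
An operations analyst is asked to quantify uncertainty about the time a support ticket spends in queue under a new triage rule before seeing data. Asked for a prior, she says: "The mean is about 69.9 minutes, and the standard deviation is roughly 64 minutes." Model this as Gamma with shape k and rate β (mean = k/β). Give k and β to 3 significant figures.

For Gamma(k, rate β): mean = k/β, variance = k/β², so CV = 1/√k.
CV = SD/mean = 64/69.9 = 0.9156, hence k = 1/CV² = 1.19.
Then β = k/mean = 1.19/69.9 = 0.0171.

k ≈ 1.19, β ≈ 0.0171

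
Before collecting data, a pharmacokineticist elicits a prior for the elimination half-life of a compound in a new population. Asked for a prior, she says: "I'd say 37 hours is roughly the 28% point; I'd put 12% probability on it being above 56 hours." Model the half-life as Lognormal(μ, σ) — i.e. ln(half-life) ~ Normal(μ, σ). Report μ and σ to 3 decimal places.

μ ≈ 3.748, σ ≈ 0.236

If T ~ Lognormal(μ,σ) then ln T ~ Normal(μ,σ), so the p-quantile of ln T is μ + z_p·σ.
ln(37) = 3.611 and ln(56) = 4.025; z_{0.28} = -0.5828, z_{0.88} = 1.175.
σ = (4.025 − 3.611)/(1.175 − (-0.5828)) = 0.236.
μ = 3.611 − (-0.5828)·0.236 = 3.748.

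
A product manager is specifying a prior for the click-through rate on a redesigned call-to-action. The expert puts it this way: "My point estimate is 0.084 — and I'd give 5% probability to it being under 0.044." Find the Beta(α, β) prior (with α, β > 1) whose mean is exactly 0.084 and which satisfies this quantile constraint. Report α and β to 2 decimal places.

With mean 0.084 fixed, write α = 0.084s, β = 0.916s where s = α+β.
Need P(θ < 0.044) = 0.05 under Beta(0.084s, 0.916s). Normal approximation: (q−m)/√(m(1−m)/s) ≈ z_{0.05} = -1.64, so s ≈ 0.084·0.916·(-1.64)²/(0.044−0.084)² = 130.1.
At s = 130.1: P(θ<0.044) ≈ 0.029. Adjusting to match 0.05 gives s ≈ 101.29.
So α = 0.084·101.29 ≈ 8.51, β = 0.916·101.29 ≈ 92.78.

α ≈ 8.51, β ≈ 92.78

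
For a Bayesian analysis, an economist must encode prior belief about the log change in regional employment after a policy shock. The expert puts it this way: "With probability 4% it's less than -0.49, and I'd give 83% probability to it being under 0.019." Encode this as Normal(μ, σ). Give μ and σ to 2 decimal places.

μ = -0.16, σ = 0.19

The p-quantile of Normal(μ,σ) is μ + z_p·σ, with z_{0.04} = -1.751 and z_{0.83} = 0.9542.
Eliminate σ: μ = (z₂·x₁ − z₁·x₂)/(z₂ − z₁) = (0.9542·-0.49 − (-1.751)·0.019)/2.705 = -0.16.
Then σ = (x₂ − x₁)/(z₂ − z₁) = (0.019 − -0.49)/2.705 = 0.19.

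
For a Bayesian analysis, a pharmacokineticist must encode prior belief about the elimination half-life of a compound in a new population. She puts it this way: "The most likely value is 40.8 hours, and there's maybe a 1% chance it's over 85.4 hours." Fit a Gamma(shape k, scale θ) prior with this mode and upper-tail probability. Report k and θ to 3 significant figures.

k ≈ 9.92, θ ≈ 4.57

Gamma(k,θ) with k>1 has mode (k−1)θ, so θ = 40.8/(k−1).
Need P(X < 85.4) = 0.99 with θ tied to k this way. Start at k = 2, θ = 40.8: P(X<85.4) ≈ 0.619.
Too low — raise k to concentrate. Iterating converges to k ≈ 9.92.
Then θ = 40.8/(9.92−1) ≈ 4.57.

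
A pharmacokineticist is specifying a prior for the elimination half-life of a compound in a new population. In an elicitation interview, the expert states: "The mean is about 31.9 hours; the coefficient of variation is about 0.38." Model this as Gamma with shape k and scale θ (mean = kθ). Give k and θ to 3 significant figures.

k ≈ 6.93, θ ≈ 4.61

For Gamma(k, scale θ): mean = kθ, variance = kθ², so CV = 1/√k.
CV = 0.38, hence k = 1/CV² = 6.93.
Then θ = mean/k = 31.9/6.93 = 4.61.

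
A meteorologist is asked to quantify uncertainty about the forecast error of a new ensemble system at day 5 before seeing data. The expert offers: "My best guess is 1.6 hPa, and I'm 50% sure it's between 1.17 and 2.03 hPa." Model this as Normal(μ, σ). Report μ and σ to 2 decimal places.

A symmetric 50% interval runs μ ± z·σ with z = 0.6745.
Half-width = 0.43, so σ = 0.43/0.6745 = 0.64.
μ is the stated best guess, 1.60.

μ = 1.60, σ = 0.64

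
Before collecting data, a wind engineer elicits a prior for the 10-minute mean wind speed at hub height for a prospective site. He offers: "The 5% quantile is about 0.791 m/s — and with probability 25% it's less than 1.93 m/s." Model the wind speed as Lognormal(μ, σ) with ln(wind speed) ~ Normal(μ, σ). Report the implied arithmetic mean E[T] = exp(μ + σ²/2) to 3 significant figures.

E[T] ≈ 5.47 m/s

If T ~ Lognormal(μ,σ) then ln T ~ Normal(μ,σ), so the p-quantile of ln T is μ + z_p·σ.
ln(0.791) = -0.2345 and ln(1.93) = 0.6575; z_{0.05} = -1.645, z_{0.25} = -0.6745.
σ = (0.6575 − -0.2345)/(-0.6745 − (-1.645)) = 0.919.
μ = -0.2345 − (-1.645)·0.919 = 1.278.
E[T] = exp(μ + σ²/2) = exp(1.278 + 0.4225) = 5.47 m/s.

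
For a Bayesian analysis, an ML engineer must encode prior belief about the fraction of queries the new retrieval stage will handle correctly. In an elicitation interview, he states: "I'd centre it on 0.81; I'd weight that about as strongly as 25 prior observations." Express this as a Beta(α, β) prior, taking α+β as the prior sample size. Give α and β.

α = 20.25, β = 4.75

Under the effective-sample-size interpretation, Beta(α, β) has prior mean α/(α+β) and prior sample size α+β.
So α+β = 25 and α/(α+β) = 0.81, giving α = 0.81·25 = 20.25 and β = 25 − 20.25 = 4.75.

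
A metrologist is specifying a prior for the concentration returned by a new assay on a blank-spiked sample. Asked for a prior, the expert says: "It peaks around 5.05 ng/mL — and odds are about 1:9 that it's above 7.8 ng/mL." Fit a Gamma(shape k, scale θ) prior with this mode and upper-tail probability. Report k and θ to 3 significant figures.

k ≈ 10.9, θ ≈ 0.511

Gamma(k,θ) with k>1 has mode (k−1)θ, so θ = 5.05/(k−1).
Need P(X < 7.8) = 0.9 with θ tied to k this way. Start at k = 2, θ = 5.05: P(X<7.8) ≈ 0.457.
Too low — raise k to concentrate. Iterating converges to k ≈ 10.9.
Then θ = 5.05/(10.9−1) ≈ 0.511.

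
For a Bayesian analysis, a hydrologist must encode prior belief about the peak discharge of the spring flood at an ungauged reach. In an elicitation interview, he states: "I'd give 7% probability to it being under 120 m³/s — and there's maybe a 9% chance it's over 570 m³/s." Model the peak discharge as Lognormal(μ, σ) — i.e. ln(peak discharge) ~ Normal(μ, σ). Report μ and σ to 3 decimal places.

μ ≈ 5.604, σ ≈ 0.553

If T ~ Lognormal(μ,σ) then ln T ~ Normal(μ,σ), so the p-quantile of ln T is μ + z_p·σ.
ln(120) = 4.787 and ln(570) = 6.346; z_{0.07} = -1.476, z_{0.91} = 1.341.
σ = (6.346 − 4.787)/(1.341 − (-1.476)) = 0.553.
μ = 4.787 − (-1.476)·0.553 = 5.604.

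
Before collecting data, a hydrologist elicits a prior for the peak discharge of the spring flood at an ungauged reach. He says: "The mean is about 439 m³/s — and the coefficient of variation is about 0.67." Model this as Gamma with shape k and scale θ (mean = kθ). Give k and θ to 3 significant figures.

For Gamma(k, scale θ): mean = kθ, variance = kθ², so CV = 1/√k.
CV = 0.67, hence k = 1/CV² = 2.23.
Then θ = mean/k = 439/2.23 = 197.

k ≈ 2.23, θ ≈ 197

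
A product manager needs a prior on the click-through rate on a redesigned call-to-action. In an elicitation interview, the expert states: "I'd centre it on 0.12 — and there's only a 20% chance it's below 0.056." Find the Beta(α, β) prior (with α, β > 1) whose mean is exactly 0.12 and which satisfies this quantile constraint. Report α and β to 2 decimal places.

With mean 0.12 fixed, write α = 0.12s, β = 0.88s where s = α+β.
Need P(θ < 0.056) = 0.2 under Beta(0.12s, 0.88s). Normal approximation: (q−m)/√(m(1−m)/s) ≈ z_{0.2} = -0.842, so s ≈ 0.12·0.88·(-0.842)²/(0.056−0.12)² = 18.3.
At s = 18.3: P(θ<0.056) ≈ 0.202. Adjusting to match 0.2 gives s ≈ 18.43.
So α = 0.12·18.43 ≈ 2.21, β = 0.88·18.43 ≈ 16.22.

α ≈ 2.21, β ≈ 16.22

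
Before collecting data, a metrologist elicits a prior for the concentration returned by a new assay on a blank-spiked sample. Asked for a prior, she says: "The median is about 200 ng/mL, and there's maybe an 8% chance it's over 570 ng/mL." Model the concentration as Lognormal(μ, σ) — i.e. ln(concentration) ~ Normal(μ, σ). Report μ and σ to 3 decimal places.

μ ≈ 5.298, σ ≈ 0.745

If T ~ Lognormal(μ,σ) then ln T ~ Normal(μ,σ), so the p-quantile of ln T is μ + z_p·σ.
ln(200) = 5.298 and ln(570) = 6.346; z_{0.5} = 0, z_{0.92} = 1.405.
σ = (6.346 − 5.298)/(1.405 − (0)) = 0.745.
μ = 5.298 − (0)·0.745 = 5.298.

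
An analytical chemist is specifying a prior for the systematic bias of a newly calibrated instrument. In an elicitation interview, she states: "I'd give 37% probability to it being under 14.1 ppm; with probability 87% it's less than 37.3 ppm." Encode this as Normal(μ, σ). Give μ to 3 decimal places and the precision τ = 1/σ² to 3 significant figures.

The p-quantile of Normal(μ,σ) is μ + z_p·σ, with z_{0.37} = -0.3319 and z_{0.87} = 1.126.
Eliminate σ: μ = (z₂·x₁ − z₁·x₂)/(z₂ − z₁) = (1.126·14.1 − (-0.3319)·37.3)/1.458 = 19.380.
Then σ = (x₂ − x₁)/(z₂ − z₁) = (37.3 − 14.1)/1.458 = 15.910.
Precision τ = 1/σ² = 1/15.91² = 0.00395.

μ = 19.380, τ = 0.00395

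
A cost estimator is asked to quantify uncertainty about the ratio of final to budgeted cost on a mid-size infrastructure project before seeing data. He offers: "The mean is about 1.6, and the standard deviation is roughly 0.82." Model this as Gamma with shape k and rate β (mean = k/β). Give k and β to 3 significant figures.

k ≈ 3.81, β ≈ 2.38

For Gamma(k, rate β): mean = k/β, variance = k/β², so CV = 1/√k.
CV = SD/mean = 0.82/1.6 = 0.5125, hence k = 1/CV² = 3.81.
Then β = k/mean = 3.81/1.6 = 2.38.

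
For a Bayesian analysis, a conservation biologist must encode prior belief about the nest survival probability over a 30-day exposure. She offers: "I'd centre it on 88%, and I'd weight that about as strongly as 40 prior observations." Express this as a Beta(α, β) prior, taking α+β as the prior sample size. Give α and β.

Under the effective-sample-size interpretation, Beta(α, β) has prior mean α/(α+β) and prior sample size α+β.
So α+β = 40 and α/(α+β) = 0.88, giving α = 0.88·40 = 35.2 and β = 40 − 35.2 = 4.8.

α = 35.2, β = 4.8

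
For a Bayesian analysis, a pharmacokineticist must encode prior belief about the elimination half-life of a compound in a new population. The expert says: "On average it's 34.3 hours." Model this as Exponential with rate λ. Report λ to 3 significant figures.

Exponential mean = 1/λ, so λ = 1/34.3 = 0.0292.

λ ≈ 0.0292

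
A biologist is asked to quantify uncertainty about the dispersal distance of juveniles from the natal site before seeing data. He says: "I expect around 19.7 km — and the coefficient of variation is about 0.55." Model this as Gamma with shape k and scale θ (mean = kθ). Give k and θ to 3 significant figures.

k ≈ 3.31, θ ≈ 5.96

For Gamma(k, scale θ): mean = kθ, variance = kθ², so CV = 1/√k.
CV = 0.55, hence k = 1/CV² = 3.31.
Then θ = mean/k = 19.7/3.31 = 5.96.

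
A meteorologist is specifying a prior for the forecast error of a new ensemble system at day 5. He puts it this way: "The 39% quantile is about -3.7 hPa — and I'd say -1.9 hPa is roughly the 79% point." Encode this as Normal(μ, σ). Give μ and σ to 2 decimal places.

μ = -3.24, σ = 1.66

The p-quantile of Normal(μ,σ) is μ + z_p·σ, with z_{0.39} = -0.2793 and z_{0.79} = 0.8064.
Eliminate σ: μ = (z₂·x₁ − z₁·x₂)/(z₂ − z₁) = (0.8064·-3.7 − (-0.2793)·-1.9)/1.086 = -3.24.
Then σ = (x₂ − x₁)/(z₂ − z₁) = (-1.9 − -3.7)/1.086 = 1.66.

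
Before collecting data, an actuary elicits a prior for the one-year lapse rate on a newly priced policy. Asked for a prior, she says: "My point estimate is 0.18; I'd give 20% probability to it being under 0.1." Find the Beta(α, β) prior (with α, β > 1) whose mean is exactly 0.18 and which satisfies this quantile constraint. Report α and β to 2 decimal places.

With mean 0.18 fixed, write α = 0.18s, β = 0.82s where s = α+β.
Need P(θ < 0.1) = 0.2 under Beta(0.18s, 0.82s). Normal approximation: (q−m)/√(m(1−m)/s) ≈ z_{0.2} = -0.842, so s ≈ 0.18·0.82·(-0.842)²/(0.1−0.18)² = 16.3.
At s = 16.3: P(θ<0.1) ≈ 0.205. Adjusting to match 0.2 gives s ≈ 16.85.
So α = 0.18·16.85 ≈ 3.03, β = 0.82·16.85 ≈ 13.82.

α ≈ 3.03, β ≈ 13.82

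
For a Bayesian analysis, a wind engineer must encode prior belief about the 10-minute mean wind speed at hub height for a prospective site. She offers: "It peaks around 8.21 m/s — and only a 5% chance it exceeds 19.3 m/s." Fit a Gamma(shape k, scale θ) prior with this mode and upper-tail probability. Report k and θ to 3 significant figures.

Gamma(k,θ) with k>1 has mode (k−1)θ, so θ = 8.21/(k−1).
Need P(X < 19.3) = 0.95 with θ tied to k this way. Start at k = 2, θ = 8.21: P(X<19.3) ≈ 0.681.
Too low — raise k to concentrate. Iterating converges to k ≈ 4.74.
Then θ = 8.21/(4.74−1) ≈ 2.19.

k ≈ 4.74, θ ≈ 2.19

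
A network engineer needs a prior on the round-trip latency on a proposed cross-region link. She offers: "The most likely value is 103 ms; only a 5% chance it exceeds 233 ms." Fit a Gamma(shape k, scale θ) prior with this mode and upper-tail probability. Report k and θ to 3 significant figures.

k ≈ 5.12, θ ≈ 25

Gamma(k,θ) with k>1 has mode (k−1)θ, so θ = 103/(k−1).
Need P(X < 233) = 0.95 with θ tied to k this way. Start at k = 2, θ = 103: P(X<233) ≈ 0.660.
Too low — raise k to concentrate. Iterating converges to k ≈ 5.12.
Then θ = 103/(5.12−1) ≈ 25.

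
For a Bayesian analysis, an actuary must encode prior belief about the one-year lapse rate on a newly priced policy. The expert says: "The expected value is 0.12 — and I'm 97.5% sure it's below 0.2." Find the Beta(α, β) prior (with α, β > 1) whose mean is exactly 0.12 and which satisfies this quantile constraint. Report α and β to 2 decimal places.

α ≈ 9.41, β ≈ 68.99

With mean 0.12 fixed, write α = 0.12s, β = 0.88s where s = α+β.
Need P(θ < 0.2) = 0.975 under Beta(0.12s, 0.88s). Normal approximation: (q−m)/√(m(1−m)/s) ≈ z_{0.975} = 1.96, so s ≈ 0.12·0.88·(1.96)²/(0.2−0.12)² = 63.4.
At s = 63.4: P(θ<0.2) ≈ 0.962. Adjusting to match 0.975 gives s ≈ 78.40.
So α = 0.12·78.40 ≈ 9.41, β = 0.88·78.40 ≈ 68.99.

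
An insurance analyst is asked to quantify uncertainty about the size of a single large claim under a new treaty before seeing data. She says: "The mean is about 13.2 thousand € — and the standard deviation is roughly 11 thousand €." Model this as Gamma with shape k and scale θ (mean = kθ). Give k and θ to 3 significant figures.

k ≈ 1.44, θ ≈ 9.17

For Gamma(k, scale θ): mean = kθ, variance = kθ², so CV = 1/√k.
CV = SD/mean = 11/13.2 = 0.8333, hence k = 1/CV² = 1.44.
Then θ = mean/k = 13.2/1.44 = 9.17.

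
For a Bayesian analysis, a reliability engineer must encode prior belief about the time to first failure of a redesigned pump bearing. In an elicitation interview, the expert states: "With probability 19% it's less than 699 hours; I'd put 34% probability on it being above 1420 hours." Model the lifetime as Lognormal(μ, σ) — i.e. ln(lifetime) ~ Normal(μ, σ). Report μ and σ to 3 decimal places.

μ ≈ 7.032, σ ≈ 0.549

If T ~ Lognormal(μ,σ) then ln T ~ Normal(μ,σ), so the p-quantile of ln T is μ + z_p·σ.
ln(699) = 6.55 and ln(1420) = 7.258; z_{0.19} = -0.8779, z_{0.66} = 0.4125.
σ = (7.258 − 6.55)/(0.4125 − (-0.8779)) = 0.549.
μ = 6.55 − (-0.8779)·0.549 = 7.032.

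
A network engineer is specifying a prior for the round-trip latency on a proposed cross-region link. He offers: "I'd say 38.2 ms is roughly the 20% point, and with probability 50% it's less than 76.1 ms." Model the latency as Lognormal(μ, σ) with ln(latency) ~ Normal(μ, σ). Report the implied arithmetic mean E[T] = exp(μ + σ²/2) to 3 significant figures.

If T ~ Lognormal(μ,σ) then ln T ~ Normal(μ,σ), so the p-quantile of ln T is μ + z_p·σ.
ln(38.2) = 3.643 and ln(76.1) = 4.332; z_{0.2} = -0.8416, z_{0.5} = 0.
σ = (4.332 − 3.643)/(0 − (-0.8416)) = 0.819.
μ = 3.643 − (-0.8416)·0.819 = 4.332.
E[T] = exp(μ + σ²/2) = exp(4.332 + 0.3353) = 106 ms.

E[T] ≈ 106 ms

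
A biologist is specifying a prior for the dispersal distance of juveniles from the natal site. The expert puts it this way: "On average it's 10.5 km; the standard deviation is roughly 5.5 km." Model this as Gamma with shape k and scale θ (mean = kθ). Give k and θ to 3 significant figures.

k ≈ 3.64, θ ≈ 2.88

For Gamma(k, scale θ): mean = kθ, variance = kθ², so CV = 1/√k.
CV = SD/mean = 5.5/10.5 = 0.5238, hence k = 1/CV² = 3.64.
Then θ = mean/k = 10.5/3.64 = 2.88.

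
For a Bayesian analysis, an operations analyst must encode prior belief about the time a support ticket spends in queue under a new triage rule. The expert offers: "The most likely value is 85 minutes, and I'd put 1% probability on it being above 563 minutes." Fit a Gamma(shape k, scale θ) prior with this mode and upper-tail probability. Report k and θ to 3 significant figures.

k ≈ 2, θ ≈ 84.7

Gamma(k,θ) with k>1 has mode (k−1)θ, so θ = 85/(k−1).
Need P(X < 563) = 0.99 with θ tied to k this way. Start at k = 2, θ = 85: P(X<563) ≈ 0.990.
Too low — raise k to concentrate. Iterating converges to k ≈ 2.
Then θ = 85/(2−1) ≈ 84.7.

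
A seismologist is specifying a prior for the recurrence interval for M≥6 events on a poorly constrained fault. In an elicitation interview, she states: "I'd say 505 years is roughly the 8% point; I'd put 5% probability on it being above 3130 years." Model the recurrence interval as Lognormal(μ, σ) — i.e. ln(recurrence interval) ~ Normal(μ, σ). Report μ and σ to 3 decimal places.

μ ≈ 7.065, σ ≈ 0.598

If T ~ Lognormal(μ,σ) then ln T ~ Normal(μ,σ), so the p-quantile of ln T is μ + z_p·σ.
ln(505) = 6.225 and ln(3130) = 8.049; z_{0.08} = -1.405, z_{0.95} = 1.645.
σ = (8.049 − 6.225)/(1.645 − (-1.405)) = 0.598.
μ = 6.225 − (-1.405)·0.598 = 7.065.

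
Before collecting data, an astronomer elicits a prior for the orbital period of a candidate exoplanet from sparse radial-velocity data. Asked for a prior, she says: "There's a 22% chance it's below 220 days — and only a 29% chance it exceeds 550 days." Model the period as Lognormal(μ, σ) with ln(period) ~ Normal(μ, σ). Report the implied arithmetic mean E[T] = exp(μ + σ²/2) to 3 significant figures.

If T ~ Lognormal(μ,σ) then ln T ~ Normal(μ,σ), so the p-quantile of ln T is μ + z_p·σ.
ln(220) = 5.394 and ln(550) = 6.31; z_{0.22} = -0.7722, z_{0.71} = 0.5534.
σ = (6.31 − 5.394)/(0.5534 − (-0.7722)) = 0.691.
μ = 5.394 − (-0.7722)·0.691 = 5.927.
E[T] = exp(μ + σ²/2) = exp(5.927 + 0.2389) = 476 days.

E[T] ≈ 476 days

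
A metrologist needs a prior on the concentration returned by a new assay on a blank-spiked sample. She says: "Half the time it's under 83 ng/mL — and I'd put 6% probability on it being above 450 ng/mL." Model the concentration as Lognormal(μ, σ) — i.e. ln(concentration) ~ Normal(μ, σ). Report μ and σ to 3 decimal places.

μ ≈ 4.419, σ ≈ 1.087

If T ~ Lognormal(μ,σ) then ln T ~ Normal(μ,σ), so the p-quantile of ln T is μ + z_p·σ.
ln(83) = 4.419 and ln(450) = 6.109; z_{0.5} = 0, z_{0.94} = 1.555.
σ = (6.109 − 4.419)/(1.555 − (0)) = 1.087.
μ = 4.419 − (0)·1.087 = 4.419.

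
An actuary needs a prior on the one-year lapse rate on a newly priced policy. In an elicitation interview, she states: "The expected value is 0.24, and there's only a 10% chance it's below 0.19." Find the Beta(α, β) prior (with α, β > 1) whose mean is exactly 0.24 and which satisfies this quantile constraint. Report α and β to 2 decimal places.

α ≈ 27.47, β ≈ 87.00

With mean 0.24 fixed, write α = 0.24s, β = 0.76s where s = α+β.
Need P(θ < 0.19) = 0.1 under Beta(0.24s, 0.76s). Normal approximation: (q−m)/√(m(1−m)/s) ≈ z_{0.1} = -1.28, so s ≈ 0.24·0.76·(-1.28)²/(0.19−0.24)² = 119.8.
At s = 119.8: P(θ<0.19) ≈ 0.095. Adjusting to match 0.1 gives s ≈ 114.47.
So α = 0.24·114.47 ≈ 27.47, β = 0.76·114.47 ≈ 87.00.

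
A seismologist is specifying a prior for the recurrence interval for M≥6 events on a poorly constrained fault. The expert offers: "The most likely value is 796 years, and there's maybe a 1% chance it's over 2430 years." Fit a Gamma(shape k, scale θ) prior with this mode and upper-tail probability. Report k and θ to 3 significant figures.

k ≈ 4.6, θ ≈ 221

Gamma(k,θ) with k>1 has mode (k−1)θ, so θ = 796/(k−1).
Need P(X < 2430) = 0.99 with θ tied to k this way. Start at k = 2, θ = 796: P(X<2430) ≈ 0.809.
Too low — raise k to concentrate. Iterating converges to k ≈ 4.6.
Then θ = 796/(4.6−1) ≈ 221.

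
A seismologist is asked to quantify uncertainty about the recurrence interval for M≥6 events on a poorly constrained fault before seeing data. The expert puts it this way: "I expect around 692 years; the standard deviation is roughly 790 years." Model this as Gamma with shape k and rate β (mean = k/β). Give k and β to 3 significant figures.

k ≈ 0.767, β ≈ 0.00111

For Gamma(k, rate β): mean = k/β, variance = k/β², so CV = 1/√k.
CV = SD/mean = 790/692 = 1.142, hence k = 1/CV² = 0.767.
Then β = k/mean = 0.767/692 = 0.00111.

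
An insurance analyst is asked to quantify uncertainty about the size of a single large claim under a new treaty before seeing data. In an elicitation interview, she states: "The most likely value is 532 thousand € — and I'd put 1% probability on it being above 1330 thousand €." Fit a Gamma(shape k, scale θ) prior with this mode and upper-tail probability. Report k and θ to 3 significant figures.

k ≈ 6.59, θ ≈ 95.2

Gamma(k,θ) with k>1 has mode (k−1)θ, so θ = 532/(k−1).
Need P(X < 1330) = 0.99 with θ tied to k this way. Start at k = 2, θ = 532: P(X<1330) ≈ 0.713.
Too low — raise k to concentrate. Iterating converges to k ≈ 6.59.
Then θ = 532/(6.59−1) ≈ 95.2.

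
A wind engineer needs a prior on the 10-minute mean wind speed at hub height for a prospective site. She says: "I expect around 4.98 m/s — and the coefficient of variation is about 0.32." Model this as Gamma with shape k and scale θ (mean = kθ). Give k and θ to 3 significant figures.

k ≈ 9.77, θ ≈ 0.51

For Gamma(k, scale θ): mean = kθ, variance = kθ², so CV = 1/√k.
CV = 0.32, hence k = 1/CV² = 9.77.
Then θ = mean/k = 4.98/9.77 = 0.51.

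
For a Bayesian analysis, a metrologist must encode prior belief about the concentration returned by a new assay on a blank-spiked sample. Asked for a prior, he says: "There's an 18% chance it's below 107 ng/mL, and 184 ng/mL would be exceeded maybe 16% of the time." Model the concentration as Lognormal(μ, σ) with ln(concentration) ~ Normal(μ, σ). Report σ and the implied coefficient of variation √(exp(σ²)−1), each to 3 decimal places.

If T ~ Lognormal(μ,σ) then ln T ~ Normal(μ,σ), so the p-quantile of ln T is μ + z_p·σ.
ln(107) = 4.673 and ln(184) = 5.215; z_{0.18} = -0.9154, z_{0.84} = 0.9945.
σ = (5.215 − 4.673)/(0.9945 − (-0.9154)) = 0.284.
μ = 4.673 − (-0.9154)·0.284 = 4.933.
CV = √(exp(σ²)−1) = √(exp(0.0806)−1) = 0.290.

σ ≈ 0.284, CV ≈ 0.290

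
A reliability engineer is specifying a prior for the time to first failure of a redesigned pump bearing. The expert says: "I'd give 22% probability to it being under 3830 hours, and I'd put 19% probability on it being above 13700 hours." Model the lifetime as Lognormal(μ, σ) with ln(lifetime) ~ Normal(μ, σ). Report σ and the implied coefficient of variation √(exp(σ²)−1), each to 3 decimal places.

If T ~ Lognormal(μ,σ) then ln T ~ Normal(μ,σ), so the p-quantile of ln T is μ + z_p·σ.
ln(3830) = 8.251 and ln(13700) = 9.525; z_{0.22} = -0.7722, z_{0.81} = 0.8779.
σ = (9.525 − 8.251)/(0.8779 − (-0.7722)) = 0.772.
μ = 8.251 − (-0.7722)·0.772 = 8.847.
CV = √(exp(σ²)−1) = √(exp(0.5966)−1) = 0.903.

σ ≈ 0.772, CV ≈ 0.903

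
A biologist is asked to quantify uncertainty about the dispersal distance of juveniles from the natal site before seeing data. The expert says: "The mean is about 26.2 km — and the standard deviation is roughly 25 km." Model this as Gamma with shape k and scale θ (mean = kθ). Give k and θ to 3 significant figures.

k ≈ 1.1, θ ≈ 23.9

For Gamma(k, scale θ): mean = kθ, variance = kθ², so CV = 1/√k.
CV = SD/mean = 25/26.2 = 0.9542, hence k = 1/CV² = 1.1.
Then θ = mean/k = 26.2/1.1 = 23.9.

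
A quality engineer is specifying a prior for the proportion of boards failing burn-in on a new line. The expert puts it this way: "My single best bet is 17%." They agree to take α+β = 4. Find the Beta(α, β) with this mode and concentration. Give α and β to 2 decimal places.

For α,β > 1 the Beta mode is (α−1)/(α+β−2). With α+β = 4, the mode is (α−1)/2.
Set (α−1)/2 = 0.17 → α = 1 + 0.17·2 = 1.34.
β = 4 − α = 2.66.

α = 1.34, β = 2.66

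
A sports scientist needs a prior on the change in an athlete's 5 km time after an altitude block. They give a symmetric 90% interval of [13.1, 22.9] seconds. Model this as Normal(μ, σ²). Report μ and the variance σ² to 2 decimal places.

μ = 18.00, σ² = 8.87

A symmetric 90% interval runs μ ± z·σ with z = 1.645.
Half-width = 4.9, so σ = 4.9/1.645 = 2.979 and σ² = 8.87.
μ is the interval midpoint, 18.00.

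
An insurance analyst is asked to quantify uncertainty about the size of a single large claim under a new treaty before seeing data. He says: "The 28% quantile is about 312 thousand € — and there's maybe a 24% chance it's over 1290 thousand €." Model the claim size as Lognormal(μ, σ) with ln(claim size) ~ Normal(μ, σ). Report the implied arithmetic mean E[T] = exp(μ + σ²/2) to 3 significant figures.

E[T] ≈ 1090 thousand €

If T ~ Lognormal(μ,σ) then ln T ~ Normal(μ,σ), so the p-quantile of ln T is μ + z_p·σ.
ln(312) = 5.743 and ln(1290) = 7.162; z_{0.28} = -0.5828, z_{0.76} = 0.7063.
σ = (7.162 − 5.743)/(0.7063 − (-0.5828)) = 1.101.
μ = 5.743 − (-0.5828)·1.101 = 6.385.
E[T] = exp(μ + σ²/2) = exp(6.385 + 0.6061) = 1090 thousand €.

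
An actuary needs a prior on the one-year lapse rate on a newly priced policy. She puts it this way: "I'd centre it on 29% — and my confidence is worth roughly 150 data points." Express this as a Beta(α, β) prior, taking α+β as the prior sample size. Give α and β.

Under the effective-sample-size interpretation, Beta(α, β) has prior mean α/(α+β) and prior sample size α+β.
So α+β = 150 and α/(α+β) = 0.29, giving α = 0.29·150 = 43.5 and β = 150 − 43.5 = 106.5.

α = 43.5, β = 106.5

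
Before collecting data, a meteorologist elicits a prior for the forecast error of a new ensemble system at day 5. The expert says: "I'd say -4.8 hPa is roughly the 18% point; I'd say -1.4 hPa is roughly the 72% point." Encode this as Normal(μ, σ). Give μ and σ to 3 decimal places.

The p-quantile of Normal(μ,σ) is μ + z_p·σ, with z_{0.18} = -0.9154 and z_{0.72} = 0.5828.
Eliminate σ: μ = (z₂·x₁ − z₁·x₂)/(z₂ − z₁) = (0.5828·-4.8 − (-0.9154)·-1.4)/1.498 = -2.723.
Then σ = (x₂ − x₁)/(z₂ − z₁) = (-1.4 − -4.8)/1.498 = 2.269.

μ = -2.723, σ = 2.269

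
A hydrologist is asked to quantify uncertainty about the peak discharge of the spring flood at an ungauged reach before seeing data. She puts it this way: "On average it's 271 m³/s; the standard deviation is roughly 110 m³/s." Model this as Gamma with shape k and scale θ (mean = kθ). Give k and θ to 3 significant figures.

k ≈ 6.07, θ ≈ 44.6

For Gamma(k, scale θ): mean = kθ, variance = kθ², so CV = 1/√k.
CV = SD/mean = 110/271 = 0.4059, hence k = 1/CV² = 6.07.
Then θ = mean/k = 271/6.07 = 44.6.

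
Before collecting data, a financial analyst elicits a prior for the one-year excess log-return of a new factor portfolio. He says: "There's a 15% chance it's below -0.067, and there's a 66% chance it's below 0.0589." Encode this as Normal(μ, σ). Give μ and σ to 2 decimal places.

For Normal(μ,σ), the p-quantile is μ + z_p·σ. Here z_{0.15} = -1.036, z_{0.66} = 0.4125.
So -0.067 = μ − 1.036σ and 0.0589 = μ + 0.4125σ.
Subtracting: σ = (0.0589 − -0.067)/(0.4125 − (-1.036)) = 0.09.
Then μ = -0.067 − (-1.036)·0.09 = 0.02.

μ = 0.02, σ = 0.09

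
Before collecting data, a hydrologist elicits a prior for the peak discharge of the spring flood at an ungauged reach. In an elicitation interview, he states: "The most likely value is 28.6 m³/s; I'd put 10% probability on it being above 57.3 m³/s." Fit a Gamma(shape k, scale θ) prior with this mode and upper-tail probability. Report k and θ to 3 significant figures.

k ≈ 4.97, θ ≈ 7.2

Gamma(k,θ) with k>1 has mode (k−1)θ, so θ = 28.6/(k−1).
Need P(X < 57.3) = 0.9 with θ tied to k this way. Start at k = 2, θ = 28.6: P(X<57.3) ≈ 0.595.
Too low — raise k to concentrate. Iterating converges to k ≈ 4.97.
Then θ = 28.6/(4.97−1) ≈ 7.2.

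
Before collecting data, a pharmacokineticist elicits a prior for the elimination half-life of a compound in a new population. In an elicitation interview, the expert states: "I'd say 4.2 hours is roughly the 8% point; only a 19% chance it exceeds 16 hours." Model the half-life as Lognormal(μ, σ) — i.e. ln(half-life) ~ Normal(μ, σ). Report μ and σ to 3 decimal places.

μ ≈ 2.258, σ ≈ 0.586

If T ~ Lognormal(μ,σ) then ln T ~ Normal(μ,σ), so the p-quantile of ln T is μ + z_p·σ.
ln(4.2) = 1.435 and ln(16) = 2.773; z_{0.08} = -1.405, z_{0.81} = 0.8779.
σ = (2.773 − 1.435)/(0.8779 − (-1.405)) = 0.586.
μ = 1.435 − (-1.405)·0.586 = 2.258.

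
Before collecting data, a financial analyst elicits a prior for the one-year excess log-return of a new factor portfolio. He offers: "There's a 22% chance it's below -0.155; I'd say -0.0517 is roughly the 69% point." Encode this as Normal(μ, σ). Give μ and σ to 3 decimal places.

For Normal(μ,σ), the p-quantile is μ + z_p·σ. Here z_{0.22} = -0.7722, z_{0.69} = 0.4959.
So -0.155 = μ − 0.7722σ and -0.0517 = μ + 0.4959σ.
Subtracting: σ = (-0.0517 − -0.155)/(0.4959 − (-0.7722)) = 0.081.
Then μ = -0.155 − (-0.7722)·0.081 = -0.092.

μ = -0.092, σ = 0.081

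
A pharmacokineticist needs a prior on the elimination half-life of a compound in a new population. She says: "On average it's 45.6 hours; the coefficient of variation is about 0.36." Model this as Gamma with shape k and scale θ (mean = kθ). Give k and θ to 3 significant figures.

For Gamma(k, scale θ): mean = kθ, variance = kθ², so CV = 1/√k.
CV = 0.36, hence k = 1/CV² = 7.72.
Then θ = mean/k = 45.6/7.72 = 5.91.

k ≈ 7.72, θ ≈ 5.91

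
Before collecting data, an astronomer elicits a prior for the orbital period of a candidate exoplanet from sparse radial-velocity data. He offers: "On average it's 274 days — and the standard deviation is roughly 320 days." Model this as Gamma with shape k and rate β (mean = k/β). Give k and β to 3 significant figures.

For Gamma(k, rate β): mean = k/β, variance = k/β², so CV = 1/√k.
CV = SD/mean = 320/274 = 1.168, hence k = 1/CV² = 0.733.
Then β = k/mean = 0.733/274 = 0.00268.

k ≈ 0.733, β ≈ 0.00268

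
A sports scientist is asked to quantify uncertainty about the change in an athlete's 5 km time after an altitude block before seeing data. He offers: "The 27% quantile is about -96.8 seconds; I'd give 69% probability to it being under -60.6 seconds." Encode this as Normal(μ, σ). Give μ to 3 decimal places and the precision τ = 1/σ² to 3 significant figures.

μ = -76.790, τ = 0.000938

The p-quantile of Normal(μ,σ) is μ + z_p·σ, with z_{0.27} = -0.6128 and z_{0.69} = 0.4959.
Eliminate σ: μ = (z₂·x₁ − z₁·x₂)/(z₂ − z₁) = (0.4959·-96.8 − (-0.6128)·-60.6)/1.109 = -76.790.
Then σ = (x₂ − x₁)/(z₂ − z₁) = (-60.6 − -96.8)/1.109 = 32.652.
Precision τ = 1/σ² = 1/32.65² = 0.000938.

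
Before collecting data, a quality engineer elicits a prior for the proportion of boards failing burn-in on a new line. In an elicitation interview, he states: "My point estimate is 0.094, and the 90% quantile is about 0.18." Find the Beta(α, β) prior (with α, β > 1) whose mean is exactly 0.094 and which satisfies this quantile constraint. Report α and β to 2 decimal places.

α ≈ 1.94, β ≈ 18.68

With mean 0.094 fixed, write α = 0.094s, β = 0.906s where s = α+β.
Need P(θ < 0.18) = 0.9 under Beta(0.094s, 0.906s). Normal approximation: (q−m)/√(m(1−m)/s) ≈ z_{0.9} = 1.28, so s ≈ 0.094·0.906·(1.28)²/(0.18−0.094)² = 18.9.
At s = 18.9: P(θ<0.18) ≈ 0.893. Adjusting to match 0.9 gives s ≈ 20.62.
So α = 0.094·20.62 ≈ 1.94, β = 0.906·20.62 ≈ 18.68.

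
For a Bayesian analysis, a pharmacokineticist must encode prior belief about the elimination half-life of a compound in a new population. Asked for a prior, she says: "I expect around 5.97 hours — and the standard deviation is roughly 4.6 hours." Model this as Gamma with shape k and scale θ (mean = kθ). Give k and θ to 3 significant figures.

k ≈ 1.68, θ ≈ 3.54

For Gamma(k, scale θ): mean = kθ, variance = kθ², so CV = 1/√k.
CV = SD/mean = 4.6/5.97 = 0.7705, hence k = 1/CV² = 1.68.
Then θ = mean/k = 5.97/1.68 = 3.54.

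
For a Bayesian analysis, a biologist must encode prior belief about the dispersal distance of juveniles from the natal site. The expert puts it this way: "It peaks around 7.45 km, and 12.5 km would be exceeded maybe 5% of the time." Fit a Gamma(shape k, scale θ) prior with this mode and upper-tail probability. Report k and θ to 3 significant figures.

Gamma(k,θ) with k>1 has mode (k−1)θ, so θ = 7.45/(k−1).
Need P(X < 12.5) = 0.95 with θ tied to k this way. Start at k = 2, θ = 7.45: P(X<12.5) ≈ 0.500.
Too low — raise k to concentrate. Iterating converges to k ≈ 11.4.
Then θ = 7.45/(11.4−1) ≈ 0.714.

k ≈ 11.4, θ ≈ 0.714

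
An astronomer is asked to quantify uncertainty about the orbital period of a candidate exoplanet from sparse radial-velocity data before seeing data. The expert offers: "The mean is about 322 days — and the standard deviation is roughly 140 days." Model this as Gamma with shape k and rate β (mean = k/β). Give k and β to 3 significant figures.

For Gamma(k, rate β): mean = k/β, variance = k/β², so CV = 1/√k.
CV = SD/mean = 140/322 = 0.4348, hence k = 1/CV² = 5.29.
Then β = k/mean = 5.29/322 = 0.0164.

k ≈ 5.29, β ≈ 0.0164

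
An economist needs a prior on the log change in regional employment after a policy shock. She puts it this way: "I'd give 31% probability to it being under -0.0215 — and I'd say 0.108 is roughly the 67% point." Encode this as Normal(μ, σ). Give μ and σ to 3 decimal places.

μ = 0.047, σ = 0.138

For Normal(μ,σ), the p-quantile is μ + z_p·σ. Here z_{0.31} = -0.4959, z_{0.67} = 0.4399.
So -0.0215 = μ − 0.4959σ and 0.108 = μ + 0.4399σ.
Subtracting: σ = (0.108 − -0.0215)/(0.4399 − (-0.4959)) = 0.138.
Then μ = -0.0215 − (-0.4959)·0.138 = 0.047.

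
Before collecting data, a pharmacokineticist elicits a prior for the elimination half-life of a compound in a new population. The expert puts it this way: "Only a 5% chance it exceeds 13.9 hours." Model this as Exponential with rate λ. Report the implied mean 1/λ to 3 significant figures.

mean ≈ 4.64 hours

P(T > 13.9) = e^(−λ·13.9) = 0.05, so λ = −ln(0.05)/13.9 = 0.216.
Mean = 1/λ = 4.64 hours.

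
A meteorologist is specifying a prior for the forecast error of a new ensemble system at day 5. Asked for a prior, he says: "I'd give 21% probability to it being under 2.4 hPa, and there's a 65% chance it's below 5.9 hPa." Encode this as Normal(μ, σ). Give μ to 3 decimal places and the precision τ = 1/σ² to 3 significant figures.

The p-quantile of Normal(μ,σ) is μ + z_p·σ, with z_{0.21} = -0.8064 and z_{0.65} = 0.3853.
Eliminate σ: μ = (z₂·x₁ − z₁·x₂)/(z₂ − z₁) = (0.3853·2.4 − (-0.8064)·5.9)/1.192 = 4.768.
Then σ = (x₂ − x₁)/(z₂ − z₁) = (5.9 − 2.4)/1.192 = 2.937.
Precision τ = 1/σ² = 1/2.937² = 0.116.

μ = 4.768, τ = 0.116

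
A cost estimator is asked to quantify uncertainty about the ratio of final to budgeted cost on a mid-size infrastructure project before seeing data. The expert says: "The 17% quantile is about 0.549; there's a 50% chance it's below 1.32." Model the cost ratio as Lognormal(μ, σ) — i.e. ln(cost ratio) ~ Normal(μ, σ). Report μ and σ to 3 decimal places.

If T ~ Lognormal(μ,σ) then ln T ~ Normal(μ,σ), so the p-quantile of ln T is μ + z_p·σ.
ln(0.549) = -0.5997 and ln(1.32) = 0.2776; z_{0.17} = -0.9542, z_{0.5} = 0.
σ = (0.2776 − -0.5997)/(0 − (-0.9542)) = 0.919.
μ = -0.5997 − (-0.9542)·0.919 = 0.278.

μ ≈ 0.278, σ ≈ 0.919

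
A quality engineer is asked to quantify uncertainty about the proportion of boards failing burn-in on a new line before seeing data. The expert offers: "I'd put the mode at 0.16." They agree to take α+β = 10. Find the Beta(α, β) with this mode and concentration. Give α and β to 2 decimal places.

α = 2.28, β = 7.72

For α,β > 1 the Beta mode is (α−1)/(α+β−2). With α+β = 10, the mode is (α−1)/8.
Set (α−1)/8 = 0.16 → α = 1 + 0.16·8 = 2.28.
β = 10 − α = 7.72.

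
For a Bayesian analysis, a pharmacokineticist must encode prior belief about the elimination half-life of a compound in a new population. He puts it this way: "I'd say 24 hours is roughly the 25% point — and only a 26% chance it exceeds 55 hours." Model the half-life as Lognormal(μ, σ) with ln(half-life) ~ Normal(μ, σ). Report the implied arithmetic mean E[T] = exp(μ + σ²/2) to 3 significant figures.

E[T] ≈ 44.7 hours

If T ~ Lognormal(μ,σ) then ln T ~ Normal(μ,σ), so the p-quantile of ln T is μ + z_p·σ.
ln(24) = 3.178 and ln(55) = 4.007; z_{0.25} = -0.6745, z_{0.74} = 0.6433.
σ = (4.007 − 3.178)/(0.6433 − (-0.6745)) = 0.629.
μ = 3.178 − (-0.6745)·0.629 = 3.602.
E[T] = exp(μ + σ²/2) = exp(3.602 + 0.1980) = 44.7 hours.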